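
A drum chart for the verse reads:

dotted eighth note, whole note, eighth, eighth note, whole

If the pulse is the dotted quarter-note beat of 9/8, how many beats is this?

One dotted quarter-note beat = 6 sixteenth notes.
Each duration in sixteenth notes: dotted eighth note = 3; whole note = 16; eighth = 2; eighth note = 2; whole = 16.
Altogether 3 + 16 + 2 + 2 + 16 = 39.
39 ÷ 6 = 6.5 beats.

6.5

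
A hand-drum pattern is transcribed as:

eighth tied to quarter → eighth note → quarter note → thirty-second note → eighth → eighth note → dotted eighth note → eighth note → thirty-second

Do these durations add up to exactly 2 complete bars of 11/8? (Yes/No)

No

One bar of 11/8 = 44 thirty-second notes, so 2 bars = 88.
Working in thirty-second notes: eighth tied to quarter (eighth + quarter) = 12; eighth note = 4; quarter note = 8; thirty-second note = 1; eighth = 4; eighth note = 4; dotted eighth note = 6; eighth note = 4; thirty-second = 1.
Altogether 12 + 4 + 8 + 1 + 4 + 4 + 6 + 4 + 1 = 44.
44 falls short of 88, so the answer is No.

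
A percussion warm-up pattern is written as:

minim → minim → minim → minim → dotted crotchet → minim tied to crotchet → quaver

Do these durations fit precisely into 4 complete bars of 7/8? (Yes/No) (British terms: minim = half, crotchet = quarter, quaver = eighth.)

One bar of 7/8 = 7 eighth notes, so 4 bars = 28.
Convert each value to eighth notes: minim = 4; minim = 4; minim = 4; minim = 4; dotted crotchet = 3; minim tied to crotchet (minim + crotchet) = 6; quaver = 1.
Adding: 4 + 4 + 4 + 4 + 3 + 6 + 1 = 26.
26 falls short of 28, so the answer is No.

No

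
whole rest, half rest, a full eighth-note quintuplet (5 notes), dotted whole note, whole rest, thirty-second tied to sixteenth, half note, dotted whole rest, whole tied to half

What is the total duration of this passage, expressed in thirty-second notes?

Working in thirty-second notes: whole rest = 32; half rest = 16; a full eighth-note quintuplet (5 notes) (five quintuplet eighths span one half) = 16; dotted whole note = 48; whole rest = 32; thirty-second tied to sixteenth (thirty-second + sixteenth) = 3; half note = 16; dotted whole rest = 48; whole tied to half (whole + half) = 48.
Altogether 32 + 16 + 16 + 48 + 32 + 3 + 16 + 48 + 48 = 259 thirty-second notes.

259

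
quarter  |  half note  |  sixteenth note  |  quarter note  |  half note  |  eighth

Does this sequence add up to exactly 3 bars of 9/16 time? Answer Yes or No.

Yes

One bar of 9/16 = 9 sixteenth notes, so 3 bars = 27.
Convert each value to sixteenth notes: quarter = 4; half note = 8; sixteenth note = 1; quarter note = 4; half note = 8; eighth = 2.
Sum: 4 + 8 + 1 + 4 + 8 + 2 = 27.
27 equals 27, so the answer is Yes.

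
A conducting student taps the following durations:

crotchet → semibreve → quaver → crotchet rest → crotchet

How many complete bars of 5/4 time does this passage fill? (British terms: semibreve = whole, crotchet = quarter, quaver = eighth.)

1

One bar of 5/4 = 10 eighth notes.
Each duration in eighth notes: crotchet = 2; semibreve = 8; quaver = 1; crotchet rest = 2; crotchet = 2.
Total: 2 + 8 + 1 + 2 + 2 = 15.
15 ÷ 10 = 1 complete bar with 5 left over.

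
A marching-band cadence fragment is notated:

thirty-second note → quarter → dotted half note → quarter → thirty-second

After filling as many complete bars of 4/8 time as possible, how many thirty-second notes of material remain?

10

One bar of 4/8 = 16 thirty-second notes.
Working in thirty-second notes: thirty-second note = 1; quarter = 8; dotted half note = 24; quarter = 8; thirty-second = 1.
Total: 1 + 8 + 24 + 8 + 1 = 42.
42 ÷ 16 = 2 complete bars with 10 thirty-second notes remaining.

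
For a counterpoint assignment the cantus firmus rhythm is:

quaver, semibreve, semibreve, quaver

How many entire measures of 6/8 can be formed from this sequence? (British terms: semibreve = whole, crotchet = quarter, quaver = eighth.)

One bar of 6/8 = 6 eighth notes.
Convert each value to eighth notes: quaver = 1; semibreve = 8; semibreve = 8; quaver = 1.
Altogether 1 + 8 + 8 + 1 = 18.
18 ÷ 6 = 3 complete bars with 0 left over.

3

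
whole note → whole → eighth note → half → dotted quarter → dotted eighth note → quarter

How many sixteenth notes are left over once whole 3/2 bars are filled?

One bar of 3/2 = 24 sixteenth notes.
Express everything in sixteenth notes: whole note = 16; whole = 16; eighth note = 2; half = 8; dotted quarter = 6; dotted eighth note = 3; quarter = 4.
Total: 16 + 16 + 2 + 8 + 6 + 3 + 4 = 55.
55 ÷ 24 = 2 complete bars with 7 sixteenth notes remaining.

7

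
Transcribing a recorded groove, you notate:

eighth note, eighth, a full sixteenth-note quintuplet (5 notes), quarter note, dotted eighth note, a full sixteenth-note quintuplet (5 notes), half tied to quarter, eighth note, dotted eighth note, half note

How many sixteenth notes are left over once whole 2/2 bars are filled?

12

One bar of 2/2 = 16 sixteenth notes.
Working in sixteenth notes: eighth note = 2; eighth = 2; a full sixteenth-note quintuplet (5 notes) (five quintuplet sixteenths span one quarter) = 4; quarter note = 4; dotted eighth note = 3; a full sixteenth-note quintuplet (5 notes) (five quintuplet sixteenths span one quarter) = 4; half tied to quarter (half + quarter) = 12; eighth note = 2; dotted eighth note = 3; half note = 8.
Adding: 2 + 2 + 4 + 4 + 3 + 4 + 12 + 2 + 3 + 8 = 44.
44 ÷ 16 = 2 complete bars with 12 sixteenth notes remaining.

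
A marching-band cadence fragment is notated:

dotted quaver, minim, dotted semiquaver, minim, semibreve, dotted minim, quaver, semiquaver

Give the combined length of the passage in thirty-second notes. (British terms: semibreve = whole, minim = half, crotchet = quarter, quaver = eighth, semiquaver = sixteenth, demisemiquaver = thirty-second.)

103

Each duration in thirty-second notes: dotted quaver = 6; minim = 16; dotted semiquaver = 3; minim = 16; semibreve = 32; dotted minim = 24; quaver = 4; semiquaver = 2.
Total: 6 + 16 + 3 + 16 + 32 + 24 + 4 + 2 = 103 thirty-second notes.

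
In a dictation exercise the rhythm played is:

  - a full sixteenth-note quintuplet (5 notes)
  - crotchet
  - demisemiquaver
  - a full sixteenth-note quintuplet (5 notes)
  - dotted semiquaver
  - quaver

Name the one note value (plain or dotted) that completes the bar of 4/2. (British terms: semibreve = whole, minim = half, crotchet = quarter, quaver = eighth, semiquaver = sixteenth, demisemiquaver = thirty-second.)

whole note

The bar of 4/2 = 64 thirty-second notes.
Each duration in thirty-second notes: a full sixteenth-note quintuplet (5 notes) (five quintuplet sixteenths span one quarter) = 8; crotchet = 8; demisemiquaver = 1; a full sixteenth-note quintuplet (5 notes) (five quintuplet sixteenths span one quarter) = 8; dotted semiquaver = 3; quaver = 4.
Total: 8 + 8 + 1 + 8 + 3 + 4 = 32.
Remaining: 64 − 32 = 32 thirty-second notes, which is a whole note.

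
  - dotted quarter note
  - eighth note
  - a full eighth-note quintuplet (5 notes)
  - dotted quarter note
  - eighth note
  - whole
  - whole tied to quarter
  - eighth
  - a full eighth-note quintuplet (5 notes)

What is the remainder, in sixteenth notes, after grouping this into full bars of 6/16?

4

One bar of 6/16 = 3 eighth notes.
Express everything in eighth notes: dotted quarter note = 3; eighth note = 1; a full eighth-note quintuplet (5 notes) (five quintuplet eighths span one half) = 4; dotted quarter note = 3; eighth note = 1; whole = 8; whole tied to quarter (whole + quarter) = 10; eighth = 1; a full eighth-note quintuplet (5 notes) (five quintuplet eighths span one half) = 4.
Total: 3 + 1 + 4 + 3 + 1 + 8 + 10 + 1 + 4 = 35.
35 ÷ 3 = 11 complete bars with 2 eighth notes remaining = 4 sixteenth notes.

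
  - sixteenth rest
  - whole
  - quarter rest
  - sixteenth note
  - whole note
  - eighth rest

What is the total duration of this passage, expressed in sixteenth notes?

Each duration in sixteenth notes: sixteenth rest = 1; whole = 16; quarter rest = 4; sixteenth note = 1; whole note = 16; eighth rest = 2.
Altogether 1 + 16 + 4 + 1 + 16 + 2 = 40 sixteenth notes.

40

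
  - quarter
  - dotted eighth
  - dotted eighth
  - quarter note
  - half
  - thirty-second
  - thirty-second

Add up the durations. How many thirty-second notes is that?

46

In thirty-second notes: quarter = 8; dotted eighth = 6; dotted eighth = 6; quarter note = 8; half = 16; thirty-second = 1; thirty-second = 1.
Adding: 8 + 6 + 6 + 8 + 16 + 1 + 1 = 46 thirty-second notes.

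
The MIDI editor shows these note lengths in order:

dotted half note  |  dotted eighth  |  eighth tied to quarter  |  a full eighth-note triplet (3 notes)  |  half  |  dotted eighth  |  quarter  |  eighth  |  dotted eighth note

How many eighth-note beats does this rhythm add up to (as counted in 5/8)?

One eighth-note beat = 2 sixteenth notes.
In sixteenth notes: dotted half note = 12; dotted eighth = 3; eighth tied to quarter (eighth + quarter) = 6; a full eighth-note triplet (3 notes) (three triplet eighths span one quarter) = 4; half = 8; dotted eighth = 3; quarter = 4; eighth = 2; dotted eighth note = 3.
Adding: 12 + 3 + 6 + 4 + 8 + 3 + 4 + 2 + 3 = 45.
45 ÷ 2 = 22.5 beats.

22.5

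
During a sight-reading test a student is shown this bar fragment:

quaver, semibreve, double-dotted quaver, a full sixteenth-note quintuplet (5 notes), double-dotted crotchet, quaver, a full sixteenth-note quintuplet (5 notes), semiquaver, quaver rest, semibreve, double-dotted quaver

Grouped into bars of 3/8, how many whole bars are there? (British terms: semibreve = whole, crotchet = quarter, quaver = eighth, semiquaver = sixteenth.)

One bar of 3/8 = 12 thirty-second notes.
Each duration in thirty-second notes: quaver = 4; semibreve = 32; double-dotted quaver = 7; a full sixteenth-note quintuplet (5 notes) (five quintuplet sixteenths span one quarter) = 8; double-dotted crotchet = 14; quaver = 4; a full sixteenth-note quintuplet (5 notes) (five quintuplet sixteenths span one quarter) = 8; semiquaver = 2; quaver rest = 4; semibreve = 32; double-dotted quaver = 7.
Sum: 4 + 32 + 7 + 8 + 14 + 4 + 8 + 2 + 4 + 32 + 7 = 122.
122 ÷ 12 = 10 complete bars with 2 left over.

10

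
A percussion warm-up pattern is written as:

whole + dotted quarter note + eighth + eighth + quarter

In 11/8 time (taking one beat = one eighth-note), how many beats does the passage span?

One eighth-note beat = 2 sixteenth notes.
In sixteenth notes: whole = 16; dotted quarter note = 6; eighth = 2; eighth = 2; quarter = 4.
Total: 16 + 6 + 2 + 2 + 4 = 30.
30 ÷ 2 = 15 beats.

15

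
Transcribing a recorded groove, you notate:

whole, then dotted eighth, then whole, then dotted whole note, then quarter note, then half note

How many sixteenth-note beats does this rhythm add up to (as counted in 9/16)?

One sixteenth-note beat = 2 thirty-second notes.
In thirty-second notes: whole = 32; dotted eighth = 6; whole = 32; dotted whole note = 48; quarter note = 8; half note = 16.
Sum: 32 + 6 + 32 + 48 + 8 + 16 = 142.
142 ÷ 2 = 71 beats.

71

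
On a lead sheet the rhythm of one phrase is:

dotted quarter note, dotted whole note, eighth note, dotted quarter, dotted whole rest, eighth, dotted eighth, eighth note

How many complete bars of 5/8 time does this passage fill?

6

One bar of 5/8 = 10 sixteenth notes.
In sixteenth notes: dotted quarter note = 6; dotted whole note = 24; eighth note = 2; dotted quarter = 6; dotted whole rest = 24; eighth = 2; dotted eighth = 3; eighth note = 2.
Altogether 6 + 24 + 2 + 6 + 24 + 2 + 3 + 2 = 69.
69 ÷ 10 = 6 complete bars with 9 left over.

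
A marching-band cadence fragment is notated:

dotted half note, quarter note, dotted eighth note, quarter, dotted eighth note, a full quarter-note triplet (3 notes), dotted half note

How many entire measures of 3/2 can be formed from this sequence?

One bar of 3/2 = 24 sixteenth notes.
Express everything in sixteenth notes: dotted half note = 12; quarter note = 4; dotted eighth note = 3; quarter = 4; dotted eighth note = 3; a full quarter-note triplet (3 notes) (three triplet quarters span one half) = 8; dotted half note = 12.
Adding: 12 + 4 + 3 + 4 + 3 + 8 + 12 = 46.
46 ÷ 24 = 1 complete bar with 22 left over.

1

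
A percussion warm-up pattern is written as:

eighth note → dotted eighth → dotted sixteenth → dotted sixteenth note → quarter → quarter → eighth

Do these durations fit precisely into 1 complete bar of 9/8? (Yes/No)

One bar of 9/8 = 36 thirty-second notes.
Each duration in thirty-second notes: eighth note = 4; dotted eighth = 6; dotted sixteenth = 3; dotted sixteenth note = 3; quarter = 8; quarter = 8; eighth = 4.
Altogether 4 + 6 + 3 + 3 + 8 + 8 + 4 = 36.
36 equals 36, so the answer is Yes.

Yes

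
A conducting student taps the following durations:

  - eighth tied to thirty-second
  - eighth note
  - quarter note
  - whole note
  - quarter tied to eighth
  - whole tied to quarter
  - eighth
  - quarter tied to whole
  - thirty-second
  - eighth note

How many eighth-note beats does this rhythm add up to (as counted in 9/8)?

One eighth-note beat = 4 thirty-second notes.
Express everything in thirty-second notes: eighth tied to thirty-second (eighth + thirty-second) = 5; eighth note = 4; quarter note = 8; whole note = 32; quarter tied to eighth (quarter + eighth) = 12; whole tied to quarter (whole + quarter) = 40; eighth = 4; quarter tied to whole (quarter + whole) = 40; thirty-second = 1; eighth note = 4.
Total: 5 + 4 + 8 + 32 + 12 + 40 + 4 + 40 + 1 + 4 = 150.
150 ÷ 4 = 37.5 beats.

37.5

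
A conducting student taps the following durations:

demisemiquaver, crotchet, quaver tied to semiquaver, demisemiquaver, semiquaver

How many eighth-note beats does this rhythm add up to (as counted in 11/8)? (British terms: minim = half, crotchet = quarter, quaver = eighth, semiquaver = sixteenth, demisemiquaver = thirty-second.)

One eighth-note beat = 4 thirty-second notes.
Each duration in thirty-second notes: demisemiquaver = 1; crotchet = 8; quaver tied to semiquaver (quaver + semiquaver) = 6; demisemiquaver = 1; semiquaver = 2.
Total: 1 + 8 + 6 + 1 + 2 = 18.
18 ÷ 4 = 4.5 beats.

4.5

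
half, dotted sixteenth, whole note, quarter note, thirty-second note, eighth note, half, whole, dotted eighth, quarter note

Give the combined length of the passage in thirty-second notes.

Working in thirty-second notes: half = 16; dotted sixteenth = 3; whole note = 32; quarter note = 8; thirty-second note = 1; eighth note = 4; half = 16; whole = 32; dotted eighth = 6; quarter note = 8.
Total: 16 + 3 + 32 + 8 + 1 + 4 + 16 + 32 + 6 + 8 = 126 thirty-second notes.

126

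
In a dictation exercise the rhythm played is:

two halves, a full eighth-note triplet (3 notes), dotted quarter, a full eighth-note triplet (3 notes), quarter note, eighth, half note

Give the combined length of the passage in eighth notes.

22

Working in eighth notes: half = 4; half = 4; a full eighth-note triplet (3 notes) (three triplet eighths span one quarter) = 2; dotted quarter = 3; a full eighth-note triplet (3 notes) (three triplet eighths span one quarter) = 2; quarter note = 2; eighth = 1; half note = 4.
Sum: 4 + 4 + 2 + 3 + 2 + 2 + 1 + 4 = 22 eighth notes.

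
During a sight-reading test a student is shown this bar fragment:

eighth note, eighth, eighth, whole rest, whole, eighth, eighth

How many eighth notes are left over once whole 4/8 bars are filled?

One bar of 4/8 = 4 eighth notes.
Convert each value to eighth notes: eighth note = 1; eighth = 1; eighth = 1; whole rest = 8; whole = 8; eighth = 1; eighth = 1.
Adding: 1 + 1 + 1 + 8 + 8 + 1 + 1 = 21.
21 ÷ 4 = 5 complete bars with 1 eighth note remaining.

1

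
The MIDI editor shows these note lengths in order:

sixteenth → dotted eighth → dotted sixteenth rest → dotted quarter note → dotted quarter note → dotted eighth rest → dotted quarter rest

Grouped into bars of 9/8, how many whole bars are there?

1

One bar of 9/8 = 36 thirty-second notes.
Each duration in thirty-second notes: sixteenth = 2; dotted eighth = 6; dotted sixteenth rest = 3; dotted quarter note = 12; dotted quarter note = 12; dotted eighth rest = 6; dotted quarter rest = 12.
Sum: 2 + 6 + 3 + 12 + 12 + 6 + 12 = 53.
53 ÷ 36 = 1 complete bar with 17 left over.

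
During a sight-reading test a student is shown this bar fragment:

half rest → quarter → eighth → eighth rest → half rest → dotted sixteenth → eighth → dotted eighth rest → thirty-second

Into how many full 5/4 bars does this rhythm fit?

One bar of 5/4 = 40 thirty-second notes.
Convert each value to thirty-second notes: half rest = 16; quarter = 8; eighth = 4; eighth rest = 4; half rest = 16; dotted sixteenth = 3; eighth = 4; dotted eighth rest = 6; thirty-second = 1.
Sum: 16 + 8 + 4 + 4 + 16 + 3 + 4 + 6 + 1 = 62.
62 ÷ 40 = 1 complete bar with 22 left over.

1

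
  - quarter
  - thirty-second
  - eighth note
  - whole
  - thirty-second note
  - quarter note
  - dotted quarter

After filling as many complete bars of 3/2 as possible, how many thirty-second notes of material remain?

One bar of 3/2 = 48 thirty-second notes.
Working in thirty-second notes: quarter = 8; thirty-second = 1; eighth note = 4; whole = 32; thirty-second note = 1; quarter note = 8; dotted quarter = 12.
Altogether 8 + 1 + 4 + 32 + 1 + 8 + 12 = 66.
66 ÷ 48 = 1 complete bar with 18 thirty-second notes remaining.

18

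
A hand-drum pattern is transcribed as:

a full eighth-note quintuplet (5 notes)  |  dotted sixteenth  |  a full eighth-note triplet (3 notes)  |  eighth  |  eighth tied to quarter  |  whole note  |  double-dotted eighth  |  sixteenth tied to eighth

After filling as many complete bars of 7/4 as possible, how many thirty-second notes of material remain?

32

One bar of 7/4 = 56 thirty-second notes.
Convert each value to thirty-second notes: a full eighth-note quintuplet (5 notes) (five quintuplet eighths span one half) = 16; dotted sixteenth = 3; a full eighth-note triplet (3 notes) (three triplet eighths span one quarter) = 8; eighth = 4; eighth tied to quarter (eighth + quarter) = 12; whole note = 32; double-dotted eighth = 7; sixteenth tied to eighth (sixteenth + eighth) = 6.
Altogether 16 + 3 + 8 + 4 + 12 + 32 + 7 + 6 = 88.
88 ÷ 56 = 1 complete bar with 32 thirty-second notes remaining.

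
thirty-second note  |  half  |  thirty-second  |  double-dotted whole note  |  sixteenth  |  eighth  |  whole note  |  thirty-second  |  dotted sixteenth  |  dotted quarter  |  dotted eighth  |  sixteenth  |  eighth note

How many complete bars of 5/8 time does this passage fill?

One bar of 5/8 = 20 thirty-second notes.
Express everything in thirty-second notes: thirty-second note = 1; half = 16; thirty-second = 1; double-dotted whole note = 56; sixteenth = 2; eighth = 4; whole note = 32; thirty-second = 1; dotted sixteenth = 3; dotted quarter = 12; dotted eighth = 6; sixteenth = 2; eighth note = 4.
Adding: 1 + 16 + 1 + 56 + 2 + 4 + 32 + 1 + 3 + 12 + 6 + 2 + 4 = 140.
140 ÷ 20 = 7 complete bars with 0 left over.

7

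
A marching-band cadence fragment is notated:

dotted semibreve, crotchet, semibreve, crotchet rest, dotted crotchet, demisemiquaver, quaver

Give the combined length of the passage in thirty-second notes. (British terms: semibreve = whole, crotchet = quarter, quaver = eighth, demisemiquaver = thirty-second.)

Express everything in thirty-second notes: dotted semibreve = 48; crotchet = 8; semibreve = 32; crotchet rest = 8; dotted crotchet = 12; demisemiquaver = 1; quaver = 4.
Sum: 48 + 8 + 32 + 8 + 12 + 1 + 4 = 113 thirty-second notes.

113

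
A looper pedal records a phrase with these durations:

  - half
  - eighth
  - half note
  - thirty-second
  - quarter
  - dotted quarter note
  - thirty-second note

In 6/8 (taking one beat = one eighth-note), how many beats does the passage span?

14.5

One eighth-note beat = 4 thirty-second notes.
Convert each value to thirty-second notes: half = 16; eighth = 4; half note = 16; thirty-second = 1; quarter = 8; dotted quarter note = 12; thirty-second note = 1.
Altogether 16 + 4 + 16 + 1 + 8 + 12 + 1 = 58.
58 ÷ 4 = 14.5 beats.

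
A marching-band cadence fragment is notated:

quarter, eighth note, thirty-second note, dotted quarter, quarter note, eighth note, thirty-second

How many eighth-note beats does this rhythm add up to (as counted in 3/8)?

One eighth-note beat = 4 thirty-second notes.
Convert each value to thirty-second notes: quarter = 8; eighth note = 4; thirty-second note = 1; dotted quarter = 12; quarter note = 8; eighth note = 4; thirty-second = 1.
Sum: 8 + 4 + 1 + 12 + 8 + 4 + 1 = 38.
38 ÷ 4 = 9.5 beats.

9.5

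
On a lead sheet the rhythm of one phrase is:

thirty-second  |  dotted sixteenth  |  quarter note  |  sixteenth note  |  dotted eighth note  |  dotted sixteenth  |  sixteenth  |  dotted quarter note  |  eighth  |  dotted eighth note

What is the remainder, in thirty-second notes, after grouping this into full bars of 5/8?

One bar of 5/8 = 20 thirty-second notes.
Working in thirty-second notes: thirty-second = 1; dotted sixteenth = 3; quarter note = 8; sixteenth note = 2; dotted eighth note = 6; dotted sixteenth = 3; sixteenth = 2; dotted quarter note = 12; eighth = 4; dotted eighth note = 6.
Altogether 1 + 3 + 8 + 2 + 6 + 3 + 2 + 12 + 4 + 6 = 47.
47 ÷ 20 = 2 complete bars with 7 thirty-second notes remaining.

7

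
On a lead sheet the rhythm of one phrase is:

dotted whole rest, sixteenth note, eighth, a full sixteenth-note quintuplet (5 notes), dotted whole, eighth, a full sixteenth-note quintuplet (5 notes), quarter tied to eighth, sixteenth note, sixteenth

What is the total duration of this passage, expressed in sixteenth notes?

In sixteenth notes: dotted whole rest = 24; sixteenth note = 1; eighth = 2; a full sixteenth-note quintuplet (5 notes) (five quintuplet sixteenths span one quarter) = 4; dotted whole = 24; eighth = 2; a full sixteenth-note quintuplet (5 notes) (five quintuplet sixteenths span one quarter) = 4; quarter tied to eighth (quarter + eighth) = 6; sixteenth note = 1; sixteenth = 1.
Sum: 24 + 1 + 2 + 4 + 24 + 2 + 4 + 6 + 1 + 1 = 69 sixteenth notes.

69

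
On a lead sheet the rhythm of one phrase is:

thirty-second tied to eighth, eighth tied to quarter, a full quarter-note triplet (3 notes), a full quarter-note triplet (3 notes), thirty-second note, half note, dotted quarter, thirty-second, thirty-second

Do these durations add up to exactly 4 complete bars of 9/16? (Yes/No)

One bar of 9/16 = 18 thirty-second notes, so 4 bars = 72.
Each duration in thirty-second notes: thirty-second tied to eighth (thirty-second + eighth) = 5; eighth tied to quarter (eighth + quarter) = 12; a full quarter-note triplet (3 notes) (three triplet quarters span one half) = 16; a full quarter-note triplet (3 notes) (three triplet quarters span one half) = 16; thirty-second note = 1; half note = 16; dotted quarter = 12; thirty-second = 1; thirty-second = 1.
Altogether 5 + 12 + 16 + 16 + 1 + 16 + 12 + 1 + 1 = 80.
80 exceeds 72, so the answer is No.

No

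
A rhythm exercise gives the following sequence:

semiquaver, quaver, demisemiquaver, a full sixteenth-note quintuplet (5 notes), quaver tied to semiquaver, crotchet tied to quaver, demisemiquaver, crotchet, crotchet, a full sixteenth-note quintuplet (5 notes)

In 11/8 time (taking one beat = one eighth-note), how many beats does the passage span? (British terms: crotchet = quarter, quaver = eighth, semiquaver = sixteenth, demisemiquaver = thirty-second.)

14.5

One eighth-note beat = 4 thirty-second notes.
Express everything in thirty-second notes: semiquaver = 2; quaver = 4; demisemiquaver = 1; a full sixteenth-note quintuplet (5 notes) (five quintuplet sixteenths span one quarter) = 8; quaver tied to semiquaver (quaver + semiquaver) = 6; crotchet tied to quaver (crotchet + quaver) = 12; demisemiquaver = 1; crotchet = 8; crotchet = 8; a full sixteenth-note quintuplet (5 notes) (five quintuplet sixteenths span one quarter) = 8.
Sum: 2 + 4 + 1 + 8 + 6 + 12 + 1 + 8 + 8 + 8 = 58.
58 ÷ 4 = 14.5 beats.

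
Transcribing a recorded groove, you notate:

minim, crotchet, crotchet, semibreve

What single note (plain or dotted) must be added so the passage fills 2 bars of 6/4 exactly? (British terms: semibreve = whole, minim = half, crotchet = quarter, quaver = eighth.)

2 bars of 6/4 = 12 quarter notes.
Convert each value to quarter notes: minim = 2; crotchet = 1; crotchet = 1; semibreve = 4.
Total: 2 + 1 + 1 + 4 = 8.
Remaining: 12 − 8 = 4 quarter notes, which is a whole note.

whole note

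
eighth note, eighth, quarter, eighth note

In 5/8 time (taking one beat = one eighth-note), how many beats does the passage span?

One eighth-note beat = 2 sixteenth notes.
Working in sixteenth notes: eighth note = 2; eighth = 2; quarter = 4; eighth note = 2.
Altogether 2 + 2 + 4 + 2 = 10.
10 ÷ 2 = 5 beats.

5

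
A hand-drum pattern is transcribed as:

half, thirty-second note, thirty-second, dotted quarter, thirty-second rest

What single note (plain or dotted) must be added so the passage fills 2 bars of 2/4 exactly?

2 bars of 2/4 = 32 thirty-second notes.
In thirty-second notes: half = 16; thirty-second note = 1; thirty-second = 1; dotted quarter = 12; thirty-second rest = 1.
Altogether 16 + 1 + 1 + 12 + 1 = 31.
Remaining: 32 − 31 = 1 thirty-second note, which is a thirty-second note.

thirty-second note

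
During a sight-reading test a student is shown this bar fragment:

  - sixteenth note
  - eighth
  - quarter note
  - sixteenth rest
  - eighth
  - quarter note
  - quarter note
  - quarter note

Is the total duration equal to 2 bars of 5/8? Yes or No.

No

One bar of 5/8 = 10 sixteenth notes, so 2 bars = 20.
Each duration in sixteenth notes: sixteenth note = 1; eighth = 2; quarter note = 4; sixteenth rest = 1; eighth = 2; quarter note = 4; quarter note = 4; quarter note = 4.
Adding: 1 + 2 + 4 + 1 + 2 + 4 + 4 + 4 = 22.
22 exceeds 20, so the answer is No.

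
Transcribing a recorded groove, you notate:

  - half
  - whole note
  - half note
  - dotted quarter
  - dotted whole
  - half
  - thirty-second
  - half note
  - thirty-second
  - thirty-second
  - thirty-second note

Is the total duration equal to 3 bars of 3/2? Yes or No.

No

One bar of 3/2 = 48 thirty-second notes, so 3 bars = 144.
Each duration in thirty-second notes: half = 16; whole note = 32; half note = 16; dotted quarter = 12; dotted whole = 48; half = 16; thirty-second = 1; half note = 16; thirty-second = 1; thirty-second = 1; thirty-second note = 1.
Sum: 16 + 32 + 16 + 12 + 48 + 16 + 1 + 16 + 1 + 1 + 1 = 160.
160 exceeds 144, so the answer is No.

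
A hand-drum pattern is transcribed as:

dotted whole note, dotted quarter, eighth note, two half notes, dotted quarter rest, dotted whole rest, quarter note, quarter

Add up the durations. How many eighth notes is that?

Working in eighth notes: dotted whole note = 12; dotted quarter = 3; eighth note = 1; half note = 4; half note = 4; dotted quarter rest = 3; dotted whole rest = 12; quarter note = 2; quarter = 2.
Sum: 12 + 3 + 1 + 4 + 4 + 3 + 12 + 2 + 2 = 43 eighth notes.

43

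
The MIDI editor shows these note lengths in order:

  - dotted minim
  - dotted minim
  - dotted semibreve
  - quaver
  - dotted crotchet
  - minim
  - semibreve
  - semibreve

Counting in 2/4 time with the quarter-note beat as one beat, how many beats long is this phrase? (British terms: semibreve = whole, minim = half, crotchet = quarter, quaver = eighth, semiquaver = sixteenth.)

24

One quarter-note beat = 2 eighth notes.
In eighth notes: dotted minim = 6; dotted minim = 6; dotted semibreve = 12; quaver = 1; dotted crotchet = 3; minim = 4; semibreve = 8; semibreve = 8.
Adding: 6 + 6 + 12 + 1 + 3 + 4 + 8 + 8 = 48.
48 ÷ 2 = 24 beats.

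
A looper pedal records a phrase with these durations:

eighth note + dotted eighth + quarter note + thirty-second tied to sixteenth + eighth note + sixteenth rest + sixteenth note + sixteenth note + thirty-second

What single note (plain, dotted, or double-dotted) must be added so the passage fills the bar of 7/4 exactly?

dotted half note

The bar of 7/4 = 56 thirty-second notes.
Each duration in thirty-second notes: eighth note = 4; dotted eighth = 6; quarter note = 8; thirty-second tied to sixteenth (thirty-second + sixteenth) = 3; eighth note = 4; sixteenth rest = 2; sixteenth note = 2; sixteenth note = 2; thirty-second = 1.
Sum: 4 + 6 + 8 + 3 + 4 + 2 + 2 + 2 + 1 = 32.
Remaining: 56 − 32 = 24 thirty-second notes, which is a dotted half note.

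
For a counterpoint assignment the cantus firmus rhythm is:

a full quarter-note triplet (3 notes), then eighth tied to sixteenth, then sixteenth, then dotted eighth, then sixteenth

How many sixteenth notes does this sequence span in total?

In sixteenth notes: a full quarter-note triplet (3 notes) (three triplet quarters span one half) = 8; eighth tied to sixteenth (eighth + sixteenth) = 3; sixteenth = 1; dotted eighth = 3; sixteenth = 1.
Altogether 8 + 3 + 1 + 3 + 1 = 16 sixteenth notes.

16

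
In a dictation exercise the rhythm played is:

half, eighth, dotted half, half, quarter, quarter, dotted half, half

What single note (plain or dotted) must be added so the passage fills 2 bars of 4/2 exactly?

2 bars of 4/2 = 32 eighth notes.
Express everything in eighth notes: half = 4; eighth = 1; dotted half = 6; half = 4; quarter = 2; quarter = 2; dotted half = 6; half = 4.
Adding: 4 + 1 + 6 + 4 + 2 + 2 + 6 + 4 = 29.
Remaining: 32 − 29 = 3 eighth notes, which is a dotted quarter note.

dotted quarter note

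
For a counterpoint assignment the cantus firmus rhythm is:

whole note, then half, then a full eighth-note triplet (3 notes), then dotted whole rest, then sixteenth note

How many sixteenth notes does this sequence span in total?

53

In sixteenth notes: whole note = 16; half = 8; a full eighth-note triplet (3 notes) (three triplet eighths span one quarter) = 4; dotted whole rest = 24; sixteenth note = 1.
Sum: 16 + 8 + 4 + 24 + 1 = 53 sixteenth notes.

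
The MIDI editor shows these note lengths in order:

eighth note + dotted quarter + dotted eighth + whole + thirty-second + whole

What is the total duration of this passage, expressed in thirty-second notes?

Each duration in thirty-second notes: eighth note = 4; dotted quarter = 12; dotted eighth = 6; whole = 32; thirty-second = 1; whole = 32.
Adding: 4 + 12 + 6 + 32 + 1 + 32 = 87 thirty-second notes.

87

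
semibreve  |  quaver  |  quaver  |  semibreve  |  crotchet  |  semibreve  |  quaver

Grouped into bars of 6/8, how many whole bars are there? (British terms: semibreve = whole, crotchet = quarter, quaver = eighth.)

4

One bar of 6/8 = 6 eighth notes.
Express everything in eighth notes: semibreve = 8; quaver = 1; quaver = 1; semibreve = 8; crotchet = 2; semibreve = 8; quaver = 1.
Sum: 8 + 1 + 1 + 8 + 2 + 8 + 1 = 29.
29 ÷ 6 = 4 complete bars with 5 left over.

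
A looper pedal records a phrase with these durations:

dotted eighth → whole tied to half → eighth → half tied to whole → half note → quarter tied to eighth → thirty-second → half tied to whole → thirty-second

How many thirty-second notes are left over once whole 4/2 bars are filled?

56

One bar of 4/2 = 64 thirty-second notes.
In thirty-second notes: dotted eighth = 6; whole tied to half (whole + half) = 48; eighth = 4; half tied to whole (half + whole) = 48; half note = 16; quarter tied to eighth (quarter + eighth) = 12; thirty-second = 1; half tied to whole (half + whole) = 48; thirty-second = 1.
Adding: 6 + 48 + 4 + 48 + 16 + 12 + 1 + 48 + 1 = 184.
184 ÷ 64 = 2 complete bars with 56 thirty-second notes remaining.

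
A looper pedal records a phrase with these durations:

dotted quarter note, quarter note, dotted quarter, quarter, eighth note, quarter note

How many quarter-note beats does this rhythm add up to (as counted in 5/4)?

6.5

One quarter-note beat = 2 eighth notes.
Convert each value to eighth notes: dotted quarter note = 3; quarter note = 2; dotted quarter = 3; quarter = 2; eighth note = 1; quarter note = 2.
Adding: 3 + 2 + 3 + 2 + 1 + 2 = 13.
13 ÷ 2 = 6.5 beats.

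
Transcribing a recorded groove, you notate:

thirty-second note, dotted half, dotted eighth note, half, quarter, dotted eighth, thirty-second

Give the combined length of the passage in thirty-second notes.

62

In thirty-second notes: thirty-second note = 1; dotted half = 24; dotted eighth note = 6; half = 16; quarter = 8; dotted eighth = 6; thirty-second = 1.
Adding: 1 + 24 + 6 + 16 + 8 + 6 + 1 = 62 thirty-second notes.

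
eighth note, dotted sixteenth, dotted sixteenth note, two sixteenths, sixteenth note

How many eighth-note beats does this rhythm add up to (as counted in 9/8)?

4

One eighth-note beat = 4 thirty-second notes.
Convert each value to thirty-second notes: eighth note = 4; dotted sixteenth = 3; dotted sixteenth note = 3; sixteenth = 2; sixteenth = 2; sixteenth note = 2.
Adding: 4 + 3 + 3 + 2 + 2 + 2 = 16.
16 ÷ 4 = 4 beats.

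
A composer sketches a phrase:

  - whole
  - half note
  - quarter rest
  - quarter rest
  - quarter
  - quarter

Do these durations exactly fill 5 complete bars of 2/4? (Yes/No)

Yes

One bar of 2/4 = 2 quarter notes, so 5 bars = 10.
Express everything in quarter notes: whole = 4; half note = 2; quarter rest = 1; quarter rest = 1; quarter = 1; quarter = 1.
Altogether 4 + 2 + 1 + 1 + 1 + 1 = 10.
10 equals 10, so the answer is Yes.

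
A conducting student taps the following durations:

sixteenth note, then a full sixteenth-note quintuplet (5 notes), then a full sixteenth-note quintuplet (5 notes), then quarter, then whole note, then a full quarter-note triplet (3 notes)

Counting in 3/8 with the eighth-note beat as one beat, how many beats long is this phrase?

18.5

One eighth-note beat = 2 sixteenth notes.
Working in sixteenth notes: sixteenth note = 1; a full sixteenth-note quintuplet (5 notes) (five quintuplet sixteenths span one quarter) = 4; a full sixteenth-note quintuplet (5 notes) (five quintuplet sixteenths span one quarter) = 4; quarter = 4; whole note = 16; a full quarter-note triplet (3 notes) (three triplet quarters span one half) = 8.
Sum: 1 + 4 + 4 + 4 + 16 + 8 = 37.
37 ÷ 2 = 18.5 beats.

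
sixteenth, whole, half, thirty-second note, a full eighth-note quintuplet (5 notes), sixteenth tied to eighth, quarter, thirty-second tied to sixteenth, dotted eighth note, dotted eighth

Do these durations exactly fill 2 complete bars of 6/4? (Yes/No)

One bar of 6/4 = 48 thirty-second notes, so 2 bars = 96.
Each duration in thirty-second notes: sixteenth = 2; whole = 32; half = 16; thirty-second note = 1; a full eighth-note quintuplet (5 notes) (five quintuplet eighths span one half) = 16; sixteenth tied to eighth (sixteenth + eighth) = 6; quarter = 8; thirty-second tied to sixteenth (thirty-second + sixteenth) = 3; dotted eighth note = 6; dotted eighth = 6.
Sum: 2 + 32 + 16 + 1 + 16 + 6 + 8 + 3 + 6 + 6 = 96.
96 equals 96, so the answer is Yes.

Yes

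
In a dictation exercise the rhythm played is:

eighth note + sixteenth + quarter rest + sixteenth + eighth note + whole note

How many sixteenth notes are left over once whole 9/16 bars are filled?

8

One bar of 9/16 = 9 sixteenth notes.
Each duration in sixteenth notes: eighth note = 2; sixteenth = 1; quarter rest = 4; sixteenth = 1; eighth note = 2; whole note = 16.
Sum: 2 + 1 + 4 + 1 + 2 + 16 = 26.
26 ÷ 9 = 2 complete bars with 8 sixteenth notes remaining.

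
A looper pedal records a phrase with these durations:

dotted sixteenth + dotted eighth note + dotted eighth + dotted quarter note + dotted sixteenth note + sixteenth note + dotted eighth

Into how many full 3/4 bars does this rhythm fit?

1

One bar of 3/4 = 24 thirty-second notes.
Express everything in thirty-second notes: dotted sixteenth = 3; dotted eighth note = 6; dotted eighth = 6; dotted quarter note = 12; dotted sixteenth note = 3; sixteenth note = 2; dotted eighth = 6.
Altogether 3 + 6 + 6 + 12 + 3 + 2 + 6 = 38.
38 ÷ 24 = 1 complete bar with 14 left over.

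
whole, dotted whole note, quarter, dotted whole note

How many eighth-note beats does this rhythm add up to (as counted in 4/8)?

34

One eighth-note beat = 2 sixteenth notes.
In sixteenth notes: whole = 16; dotted whole note = 24; quarter = 4; dotted whole note = 24.
Sum: 16 + 24 + 4 + 24 = 68.
68 ÷ 2 = 34 beats.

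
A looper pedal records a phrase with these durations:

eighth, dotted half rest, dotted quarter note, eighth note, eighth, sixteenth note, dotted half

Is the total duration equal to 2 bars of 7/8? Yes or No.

One bar of 7/8 = 14 sixteenth notes, so 2 bars = 28.
In sixteenth notes: eighth = 2; dotted half rest = 12; dotted quarter note = 6; eighth note = 2; eighth = 2; sixteenth note = 1; dotted half = 12.
Altogether 2 + 12 + 6 + 2 + 2 + 1 + 12 = 37.
37 exceeds 28, so the answer is No.

No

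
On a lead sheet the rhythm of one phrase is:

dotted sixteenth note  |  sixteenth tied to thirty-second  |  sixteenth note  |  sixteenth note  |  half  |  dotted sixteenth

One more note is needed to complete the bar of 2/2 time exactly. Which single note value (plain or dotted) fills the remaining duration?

The bar of 2/2 = 32 thirty-second notes.
Convert each value to thirty-second notes: dotted sixteenth note = 3; sixteenth tied to thirty-second (sixteenth + thirty-second) = 3; sixteenth note = 2; sixteenth note = 2; half = 16; dotted sixteenth = 3.
Adding: 3 + 3 + 2 + 2 + 16 + 3 = 29.
Remaining: 32 − 29 = 3 thirty-second notes, which is a dotted sixteenth note.

dotted sixteenth note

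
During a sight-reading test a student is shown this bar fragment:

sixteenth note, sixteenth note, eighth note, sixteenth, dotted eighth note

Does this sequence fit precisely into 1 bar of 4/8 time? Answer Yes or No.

One bar of 4/8 = 8 sixteenth notes.
Convert each value to sixteenth notes: sixteenth note = 1; sixteenth note = 1; eighth note = 2; sixteenth = 1; dotted eighth note = 3.
Adding: 1 + 1 + 2 + 1 + 3 = 8.
8 equals 8, so the answer is Yes.

Yes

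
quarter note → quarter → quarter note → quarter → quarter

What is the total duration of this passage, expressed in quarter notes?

5

Each duration in quarter notes: quarter note = 1; quarter = 1; quarter note = 1; quarter = 1; quarter = 1.
Altogether 1 + 1 + 1 + 1 + 1 = 5 quarter notes.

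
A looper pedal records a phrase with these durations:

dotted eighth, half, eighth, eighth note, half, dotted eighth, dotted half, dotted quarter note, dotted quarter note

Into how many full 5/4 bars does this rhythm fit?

One bar of 5/4 = 20 sixteenth notes.
Each duration in sixteenth notes: dotted eighth = 3; half = 8; eighth = 2; eighth note = 2; half = 8; dotted eighth = 3; dotted half = 12; dotted quarter note = 6; dotted quarter note = 6.
Adding: 3 + 8 + 2 + 2 + 8 + 3 + 12 + 6 + 6 = 50.
50 ÷ 20 = 2 complete bars with 10 left over.

2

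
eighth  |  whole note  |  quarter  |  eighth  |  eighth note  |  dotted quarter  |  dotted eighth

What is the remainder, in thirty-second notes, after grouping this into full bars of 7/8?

14

One bar of 7/8 = 14 sixteenth notes.
Convert each value to sixteenth notes: eighth = 2; whole note = 16; quarter = 4; eighth = 2; eighth note = 2; dotted quarter = 6; dotted eighth = 3.
Sum: 2 + 16 + 4 + 2 + 2 + 6 + 3 = 35.
35 ÷ 14 = 2 complete bars with 7 sixteenth notes remaining = 14 thirty-second notes.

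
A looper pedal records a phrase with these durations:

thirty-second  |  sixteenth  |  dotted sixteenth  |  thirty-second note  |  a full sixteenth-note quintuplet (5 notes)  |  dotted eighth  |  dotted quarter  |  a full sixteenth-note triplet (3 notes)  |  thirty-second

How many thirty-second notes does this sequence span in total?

Working in thirty-second notes: thirty-second = 1; sixteenth = 2; dotted sixteenth = 3; thirty-second note = 1; a full sixteenth-note quintuplet (5 notes) (five quintuplet sixteenths span one quarter) = 8; dotted eighth = 6; dotted quarter = 12; a full sixteenth-note triplet (3 notes) (three triplet sixteenths span one eighth) = 4; thirty-second = 1.
Altogether 1 + 2 + 3 + 1 + 8 + 6 + 12 + 4 + 1 = 38 thirty-second notes.

38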